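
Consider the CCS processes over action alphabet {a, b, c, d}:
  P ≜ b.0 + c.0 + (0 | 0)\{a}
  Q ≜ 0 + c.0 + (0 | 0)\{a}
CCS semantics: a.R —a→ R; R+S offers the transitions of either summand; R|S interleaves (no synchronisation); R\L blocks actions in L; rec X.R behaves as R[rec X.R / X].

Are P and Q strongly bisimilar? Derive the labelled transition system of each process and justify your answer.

P ≁ Q

Reachable graph of P (2 states):
  s0 = b.0 + c.0 + (0 | 0)\{a} | —b→ s1, —c→ s1
  s1 = 0 | stopped
Reachable graph of Q (2 states):
  t0 = 0 + c.0 + (0 | 0)\{a} | —c→ t1
  t1 = 0 | stopped
Partition-refinement fixed point:
  B0 = {s0}
  B1 = {s1, t1}
  B2 = {t0}
s0 ∈ B0, t0 ∈ B2 → different blocks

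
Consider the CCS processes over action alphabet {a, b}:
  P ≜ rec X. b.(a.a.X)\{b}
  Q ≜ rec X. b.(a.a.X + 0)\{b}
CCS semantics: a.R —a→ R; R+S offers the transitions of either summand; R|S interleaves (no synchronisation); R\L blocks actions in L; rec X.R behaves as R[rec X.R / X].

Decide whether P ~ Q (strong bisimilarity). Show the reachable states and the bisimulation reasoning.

YES

Reachable graph of P (4 states):
  m0 = rec X. b.(a.a.X)\{b} → -b-> m1
  m1 = (a.a.(rec X. b.(a.a.X)\{b}))\{b} → -a-> m2
  m2 = (a.(rec X. b.(a.a.X)\{b}))\{b} → -a-> m3
  m3 = (rec X. b.(a.a.X)\{b})\{b} → (no moves)
Reachable graph of Q (4 states):
  n0 = rec X. b.(a.a.X + 0)\{b} → -b-> n1
  n1 = (a.a.(rec X. b.(a.a.X + 0)\{b}) + 0)\{b} → -a-> n2
  n2 = (a.(rec X. b.(a.a.X + 0)\{b}))\{b} → -a-> n3
  n3 = (rec X. b.(a.a.X + 0)\{b})\{b} → (no moves)
Coarsest stable partition (strong bisimilarity classes):
  B0 = {m0, n0}
  B1 = {m1, n1}
  B2 = {m2, n2}
  B3 = {m3, n3}
m0 ∈ B0, n0 ∈ B0 → same block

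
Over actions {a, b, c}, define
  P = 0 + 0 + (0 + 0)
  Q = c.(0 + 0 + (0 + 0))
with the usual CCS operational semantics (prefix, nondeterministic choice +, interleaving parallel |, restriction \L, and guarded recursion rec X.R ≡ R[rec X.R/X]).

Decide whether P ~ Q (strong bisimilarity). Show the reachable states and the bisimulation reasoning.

NO

Reachable graph of P (1 states):
  s0 = 0 + 0 + (0 + 0) → stopped
Reachable graph of Q (2 states):
  t0 = c.(0 + 0 + (0 + 0)) → —c→ t1
  t1 = 0 + 0 + (0 + 0) → stopped
Coarsest stable partition (strong bisimilarity classes):
  B0 = {s0, t1}
  B1 = {t0}
s0 ∈ B0, t0 ∈ B1 → different blocks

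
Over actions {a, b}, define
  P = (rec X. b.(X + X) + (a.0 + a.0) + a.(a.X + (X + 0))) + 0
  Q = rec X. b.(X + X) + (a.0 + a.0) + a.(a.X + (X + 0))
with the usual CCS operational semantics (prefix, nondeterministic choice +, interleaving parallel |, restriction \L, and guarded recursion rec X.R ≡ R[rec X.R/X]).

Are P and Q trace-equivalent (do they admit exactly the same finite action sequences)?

trace-equivalent

Reachable graph of P (5 states):
  s0 = (rec X. b.(X + X) + (a.0 + a.0) + a.(a.X + (X + 0))) + 0 :: —a→ s1, —a→ s2, —b→ s3
  s1 = 0 :: deadlocked
  s2 = a.(rec X. b.(X + X) + (a.0 + a.0) + a.(a.X + (X + 0))) + ((rec X. b.(X + X) + (a.0 + a.0) + a.(a.X + (X + 0))) + 0) :: —a→ s1, —a→ s2, —a→ s4, —b→ s3
  s3 = (rec X. b.(X + X) + (a.0 + a.0) + a.(a.X + (X + 0))) + (rec X. b.(X + X) + (a.0 + a.0) + a.(a.X + (X + 0))) :: —a→ s1, —a→ s2, —b→ s3
  s4 = rec X. b.(X + X) + (a.0 + a.0) + a.(a.X + (X + 0)) :: —a→ s1, —a→ s2, —b→ s3
Reachable graph of Q (4 states):
  t0 = rec X. b.(X + X) + (a.0 + a.0) + a.(a.X + (X + 0)) :: —a→ t1, —a→ t2, —b→ t3
  t1 = 0 :: deadlocked
  t2 = a.(rec X. b.(X + X) + (a.0 + a.0) + a.(a.X + (X + 0))) + ((rec X. b.(X + X) + (a.0 + a.0) + a.(a.X + (X + 0))) + 0) :: —a→ t0, —a→ t1, —a→ t2, —b→ t3
  t3 = (rec X. b.(X + X) + (a.0 + a.0) + a.(a.X + (X + 0))) + (rec X. b.(X + X) + (a.0 + a.0) + a.(a.X + (X + 0))) :: —a→ t1, —a→ t2, —b→ t3
Bisimilarity quotient blocks:
  B0 = {s0, s2, s3, s4, t0, t2, t3}
  B1 = {s1, t1}
s0 ∈ B0, t0 ∈ B0 → same block
Bisimilar ⇒ trace-equivalent.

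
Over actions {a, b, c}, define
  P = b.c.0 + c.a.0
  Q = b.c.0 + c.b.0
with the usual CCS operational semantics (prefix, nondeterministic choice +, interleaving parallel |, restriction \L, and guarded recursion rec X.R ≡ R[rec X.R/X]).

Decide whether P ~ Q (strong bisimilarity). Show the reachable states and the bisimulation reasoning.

NO

LTS(P): 4 reachable states
  m0 = b.c.0 + c.a.0 :: --b--▸ m1, --c--▸ m2
  m1 = c.0 :: --c--▸ m3
  m2 = a.0 :: --a--▸ m3
  m3 = 0 :: ·
LTS(Q): 4 reachable states
  n0 = b.c.0 + c.b.0 :: --b--▸ n1, --c--▸ n2
  n1 = c.0 :: --c--▸ n3
  n2 = b.0 :: --b--▸ n3
  n3 = 0 :: ·
Coarsest stable partition (strong bisimilarity classes):
  B0 = {m0}
  B1 = {m1, n1}
  B2 = {m3, n3}
  B3 = {m2}
  B4 = {n0}
  B5 = {n2}
m0 ∈ B0, n0 ∈ B4 → different blocks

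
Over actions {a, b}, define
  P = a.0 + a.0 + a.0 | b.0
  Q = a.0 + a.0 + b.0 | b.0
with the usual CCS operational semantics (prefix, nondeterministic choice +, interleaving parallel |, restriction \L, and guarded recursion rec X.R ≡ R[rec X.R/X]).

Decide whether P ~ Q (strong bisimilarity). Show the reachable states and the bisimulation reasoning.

P ≁ Q

LTS(P): 5 reachable states
  s0 = a.0 + a.0 + a.0 | b.0 ⊢ --a--▸ s1, --a--▸ s2, --b--▸ s3
  s1 = 0 ⊢ (no moves)
  s2 = 0 | b.0 ⊢ --b--▸ s4
  s3 = a.0 | 0 ⊢ --a--▸ s4
  s4 = 0 | 0 ⊢ (no moves)
LTS(Q): 5 reachable states
  t0 = a.0 + a.0 + b.0 | b.0 ⊢ --a--▸ t1, --b--▸ t2, --b--▸ t3
  t1 = 0 ⊢ (no moves)
  t2 = 0 | b.0 ⊢ --b--▸ t4
  t3 = b.0 | 0 ⊢ --b--▸ t4
  t4 = 0 | 0 ⊢ (no moves)
Coarsest stable partition (strong bisimilarity classes):
  B0 = {s0}
  B1 = {s1, s4, t1, t4}
  B2 = {s2, t2, t3}
  B3 = {s3}
  B4 = {t0}
s0 ∈ B0, t0 ∈ B4 → different blocks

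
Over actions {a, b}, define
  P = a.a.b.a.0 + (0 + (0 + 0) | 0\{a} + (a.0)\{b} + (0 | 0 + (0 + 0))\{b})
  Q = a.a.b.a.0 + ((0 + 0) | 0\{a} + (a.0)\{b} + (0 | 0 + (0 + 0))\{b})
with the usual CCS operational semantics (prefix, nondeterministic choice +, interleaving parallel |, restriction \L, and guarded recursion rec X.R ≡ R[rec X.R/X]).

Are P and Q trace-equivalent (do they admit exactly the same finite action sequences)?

P's transition system — 6 states:
  m0 = a.a.b.a.0 + (0 + (0 + 0) | 0\{a} + (a.0)\{b} + (0 | 0 + (0 + 0))\{b}) :: =a=> m1, =a=> m2
  m1 = 0\{b} :: stopped
  m2 = a.b.a.0 :: =a=> m3
  m3 = b.a.0 :: =b=> m4
  m4 = a.0 :: =a=> m5
  m5 = 0 :: stopped
Q's transition system — 6 states:
  n0 = a.a.b.a.0 + ((0 + 0) | 0\{a} + (a.0)\{b} + (0 | 0 + (0 + 0))\{b}) :: =a=> n1, =a=> n2
  n1 = 0\{b} :: stopped
  n2 = a.b.a.0 :: =a=> n3
  n3 = b.a.0 :: =b=> n4
  n4 = a.0 :: =a=> n5
  n5 = 0 :: stopped
Bisimilarity quotient blocks:
  B0 = {m0, n0}
  B1 = {m2, n2}
  B2 = {m3, n3}
  B3 = {m4, n4}
  B4 = {m1, m5, n1, n5}
m0 ∈ B0, n0 ∈ B0 → same block
Bisimilar ⇒ trace-equivalent.

traces(P) = traces(Q)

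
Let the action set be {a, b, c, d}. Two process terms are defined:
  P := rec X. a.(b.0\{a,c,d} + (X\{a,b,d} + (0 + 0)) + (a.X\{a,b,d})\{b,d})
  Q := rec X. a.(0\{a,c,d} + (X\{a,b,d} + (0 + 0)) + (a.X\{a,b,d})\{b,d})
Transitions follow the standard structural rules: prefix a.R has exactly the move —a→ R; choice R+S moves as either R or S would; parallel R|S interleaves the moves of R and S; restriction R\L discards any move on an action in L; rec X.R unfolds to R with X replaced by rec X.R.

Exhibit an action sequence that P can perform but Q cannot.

ab

LTS(P): 4 reachable states
  s0 = rec X. a.(b.0\{a,c,d} + (X\{a,b,d} + (0 + 0)) + (a.X\{a,b,d})\{b,d}) | ··a··> s1
  s1 = b.0\{a,c,d} + ((rec X. a.(b.0\{a,c,d} + (X\{a,b,d} + (0 + 0)) + (a.X\{a,b,d})\{b,d}))\{a,b,d} + (0 + 0)) + (a.(rec X. a.(b.0\{a,c,d} + (X\{a,b,d} + (0 + 0)) + (a.X\{a,b,d})\{b,d}))\{a,b,d})\{b,d} | ··a··> s2, ··b··> s3
  s2 = (rec X. a.(b.0\{a,c,d} + (X\{a,b,d} + (0 + 0)) + (a.X\{a,b,d})\{b,d}))\{a,b,d}\{b,d} | ·
  s3 = 0\{a,c,d} | ·
LTS(Q): 3 reachable states
  t0 = rec X. a.(0\{a,c,d} + (X\{a,b,d} + (0 + 0)) + (a.X\{a,b,d})\{b,d}) | ··a··> t1
  t1 = 0\{a,c,d} + ((rec X. a.(0\{a,c,d} + (X\{a,b,d} + (0 + 0)) + (a.X\{a,b,d})\{b,d}))\{a,b,d} + (0 + 0)) + (a.(rec X. a.(0\{a,c,d} + (X\{a,b,d} + (0 + 0)) + (a.X\{a,b,d})\{b,d}))\{a,b,d})\{b,d} | ··a··> t2
  t2 = (rec X. a.(0\{a,c,d} + (X\{a,b,d} + (0 + 0)) + (a.X\{a,b,d})\{b,d}))\{a,b,d}\{b,d} | ·
Executing ab from P (initial set {s0}):
  step 1 (a): {s1}
  step 2 (b): {s3}
  P completes σ.
Executing ab from Q (initial set {t0}):
  step 1 (a): {t1}
  step 2 (b): no successor for Q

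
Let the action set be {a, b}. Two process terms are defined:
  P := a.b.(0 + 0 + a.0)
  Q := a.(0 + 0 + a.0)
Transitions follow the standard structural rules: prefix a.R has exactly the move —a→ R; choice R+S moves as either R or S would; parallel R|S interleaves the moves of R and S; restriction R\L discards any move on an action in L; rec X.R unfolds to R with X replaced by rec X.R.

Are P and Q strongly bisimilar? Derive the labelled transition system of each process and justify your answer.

P ≁ Q

P's transition system — 4 states:
  u0 = a.b.(0 + 0 + a.0) → --a--▸ u1
  u1 = b.(0 + 0 + a.0) → --b--▸ u2
  u2 = 0 + 0 + a.0 → --a--▸ u3
  u3 = 0 → deadlocked
Q's transition system — 3 states:
  v0 = a.(0 + 0 + a.0) → --a--▸ v1
  v1 = 0 + 0 + a.0 → --a--▸ v2
  v2 = 0 → deadlocked
Bisimilarity quotient blocks:
  B0 = {u0}
  B1 = {u1}
  B2 = {u2, v1}
  B3 = {u3, v2}
  B4 = {v0}
u0 ∈ B0, v0 ∈ B4 → different blocks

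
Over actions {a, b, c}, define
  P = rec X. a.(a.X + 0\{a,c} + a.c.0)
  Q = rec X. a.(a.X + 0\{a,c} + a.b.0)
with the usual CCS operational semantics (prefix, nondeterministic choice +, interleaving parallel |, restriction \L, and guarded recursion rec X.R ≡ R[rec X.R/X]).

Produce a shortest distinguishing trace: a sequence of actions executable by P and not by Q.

LTS(P): 4 reachable states
  p0 = rec X. a.(a.X + 0\{a,c} + a.c.0) :: --a--▸ p1
  p1 = a.(rec X. a.(a.X + 0\{a,c} + a.c.0)) + 0\{a,c} + a.c.0 :: --a--▸ p0, --a--▸ p2
  p2 = c.0 :: --c--▸ p3
  p3 = 0 :: ·
LTS(Q): 4 reachable states
  q0 = rec X. a.(a.X + 0\{a,c} + a.b.0) :: --a--▸ q1
  q1 = a.(rec X. a.(a.X + 0\{a,c} + a.b.0)) + 0\{a,c} + a.b.0 :: --a--▸ q0, --a--▸ q2
  q2 = b.0 :: --b--▸ q3
  q3 = 0 :: ·
Run σ = ⟨aac⟩ on P: start {p0}
  [1] a ⇒ {p1}
  [2] a ⇒ {p0, p2}
  [3] c ⇒ {p3}
  P completes σ.
Run σ = ⟨aac⟩ on Q: start {q0}
  [1] a ⇒ {q1}
  [2] a ⇒ {q0, q2}
  [3] c ⇒ no successor for Q

aac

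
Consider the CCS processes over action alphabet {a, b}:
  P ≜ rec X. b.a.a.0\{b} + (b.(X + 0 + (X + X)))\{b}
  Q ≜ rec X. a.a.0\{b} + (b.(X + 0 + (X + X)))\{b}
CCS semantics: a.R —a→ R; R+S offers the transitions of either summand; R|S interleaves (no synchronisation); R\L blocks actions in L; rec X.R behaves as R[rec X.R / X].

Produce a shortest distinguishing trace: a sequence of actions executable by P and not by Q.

LTS(P): 4 reachable states
  s0 = rec X. b.a.a.0\{b} + (b.(X + 0 + (X + X)))\{b} | -b-> s1
  s1 = a.a.0\{b} | -a-> s2
  s2 = a.0\{b} | -a-> s3
  s3 = 0\{b} | stopped
LTS(Q): 3 reachable states
  t0 = rec X. a.a.0\{b} + (b.(X + 0 + (X + X)))\{b} | -a-> t1
  t1 = a.0\{b} | -a-> t2
  t2 = 0\{b} | stopped
Trace ⟨b⟩ through P, begin at {s0}:
  step 1 (b): {s1}
  P completes σ.
Trace ⟨b⟩ through Q, begin at {t0}:
  step 1 (b): no successor for Q

b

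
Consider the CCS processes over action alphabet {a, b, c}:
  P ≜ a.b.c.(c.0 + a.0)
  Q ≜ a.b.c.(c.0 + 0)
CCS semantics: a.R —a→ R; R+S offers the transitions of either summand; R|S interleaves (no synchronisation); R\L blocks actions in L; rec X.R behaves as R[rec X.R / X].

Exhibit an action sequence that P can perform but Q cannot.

abca

LTS(P): 5 reachable states
  p0 = a.b.c.(c.0 + a.0) → --a--▸ p1
  p1 = b.c.(c.0 + a.0) → --b--▸ p2
  p2 = c.(c.0 + a.0) → --c--▸ p3
  p3 = c.0 + a.0 → --a--▸ p4, --c--▸ p4
  p4 = 0 → (no moves)
LTS(Q): 5 reachable states
  q0 = a.b.c.(c.0 + 0) → --a--▸ q1
  q1 = b.c.(c.0 + 0) → --b--▸ q2
  q2 = c.(c.0 + 0) → --c--▸ q3
  q3 = c.0 + 0 → --c--▸ q4
  q4 = 0 → (no moves)
Run σ = ⟨abca⟩ on P: start {p0}
  [1] a ⇒ {p1}
  [2] b ⇒ {p2}
  [3] c ⇒ {p3}
  [4] a ⇒ {p4}
  — P admits the full trace.
Run σ = ⟨abca⟩ on Q: start {q0}
  [1] a ⇒ {q1}
  [2] b ⇒ {q2}
  [3] c ⇒ {q3}
  [4] a ⇒ ∅  — Q cannot continue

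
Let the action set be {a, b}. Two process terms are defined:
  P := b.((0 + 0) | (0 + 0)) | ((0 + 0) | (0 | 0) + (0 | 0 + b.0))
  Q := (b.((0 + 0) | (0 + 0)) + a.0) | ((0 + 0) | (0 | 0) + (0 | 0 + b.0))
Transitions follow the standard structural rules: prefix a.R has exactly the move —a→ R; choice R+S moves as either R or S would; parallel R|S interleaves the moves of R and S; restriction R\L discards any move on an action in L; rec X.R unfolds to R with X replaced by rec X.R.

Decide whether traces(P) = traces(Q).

Reachable graph of P (4 states):
  u0 = b.((0 + 0) | (0 + 0)) | ((0 + 0) | (0 | 0) + (0 | 0 + b.0)) :: --b--▸ u1, --b--▸ u2
  u1 = (0 + 0) | (0 + 0) | ((0 + 0) | (0 | 0) + (0 | 0 + b.0)) :: --b--▸ u3
  u2 = b.((0 + 0) | (0 + 0)) | 0 :: --b--▸ u3
  u3 = (0 + 0) | (0 + 0) | 0 :: ·
Reachable graph of Q (6 states):
  v0 = (b.((0 + 0) | (0 + 0)) + a.0) | ((0 + 0) | (0 | 0) + (0 | 0 + b.0)) :: --a--▸ v1, --b--▸ v2, --b--▸ v3
  v1 = 0 | ((0 + 0) | (0 | 0) + (0 | 0 + b.0)) :: --b--▸ v4
  v2 = (0 + 0) | (0 + 0) | ((0 + 0) | (0 | 0) + (0 | 0 + b.0)) :: --b--▸ v5
  v3 = (b.((0 + 0) | (0 + 0)) + a.0) | 0 :: --a--▸ v4, --b--▸ v5
  v4 = 0 | 0 :: ·
  v5 = (0 + 0) | (0 + 0) | 0 :: ·
Trace ⟨a⟩ through Q, begin at {v0}:
  after a @ step 1: {v1}
  — Q admits the full trace.
Trace ⟨a⟩ through P, begin at {u0}:
  after a @ step 1: no successor for P

NO — witness ⟨a⟩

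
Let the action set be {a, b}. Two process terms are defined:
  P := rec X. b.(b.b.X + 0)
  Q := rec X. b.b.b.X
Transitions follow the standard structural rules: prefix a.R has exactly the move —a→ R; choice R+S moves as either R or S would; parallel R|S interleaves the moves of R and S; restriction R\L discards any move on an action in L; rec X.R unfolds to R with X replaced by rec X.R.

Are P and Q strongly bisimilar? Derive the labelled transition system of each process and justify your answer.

bisimilar

P's transition system — 3 states:
  u0 = rec X. b.(b.b.X + 0) | -b-> u1
  u1 = b.b.(rec X. b.(b.b.X + 0)) + 0 | -b-> u2
  u2 = b.(rec X. b.(b.b.X + 0)) | -b-> u0
Q's transition system — 3 states:
  v0 = rec X. b.b.b.X | -b-> v1
  v1 = b.b.(rec X. b.b.b.X) | -b-> v2
  v2 = b.(rec X. b.b.b.X) | -b-> v0
Partition-refinement fixed point:
  B0 = {u0, u1, u2, v0, v1, v2}
u0 ∈ B0, v0 ∈ B0 → same block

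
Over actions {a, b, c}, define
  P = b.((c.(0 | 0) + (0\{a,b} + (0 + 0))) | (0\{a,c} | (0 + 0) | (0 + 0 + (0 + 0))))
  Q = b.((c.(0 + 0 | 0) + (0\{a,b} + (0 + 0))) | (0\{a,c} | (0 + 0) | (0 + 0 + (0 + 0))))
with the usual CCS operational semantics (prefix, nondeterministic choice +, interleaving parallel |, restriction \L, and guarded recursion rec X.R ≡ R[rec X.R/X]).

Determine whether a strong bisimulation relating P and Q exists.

P ~ Q

P's transition system — 3 states:
  m0 = b.((c.(0 | 0) + (0\{a,b} + (0 + 0))) | (0\{a,c} | (0 + 0) | (0 + 0 + (0 + 0)))) has moves =b=> m1
  m1 = (c.(0 | 0) + (0\{a,b} + (0 + 0))) | (0\{a,c} | (0 + 0) | (0 + 0 + (0 + 0))) has moves =c=> m2
  m2 = 0 | 0 | (0\{a,c} | (0 + 0) | (0 + 0 + (0 + 0))) has moves (no moves)
Q's transition system — 3 states:
  n0 = b.((c.(0 + 0 | 0) + (0\{a,b} + (0 + 0))) | (0\{a,c} | (0 + 0) | (0 + 0 + (0 + 0)))) has moves =b=> n1
  n1 = (c.(0 + 0 | 0) + (0\{a,b} + (0 + 0))) | (0\{a,c} | (0 + 0) | (0 + 0 + (0 + 0))) has moves =c=> n2
  n2 = (0 + 0 | 0) | (0\{a,c} | (0 + 0) | (0 + 0 + (0 + 0))) has moves (no moves)
Coarsest stable partition (strong bisimilarity classes):
  B0 = {m0, n0}
  B1 = {m1, n1}
  B2 = {m2, n2}
m0 ∈ B0, n0 ∈ B0 → same block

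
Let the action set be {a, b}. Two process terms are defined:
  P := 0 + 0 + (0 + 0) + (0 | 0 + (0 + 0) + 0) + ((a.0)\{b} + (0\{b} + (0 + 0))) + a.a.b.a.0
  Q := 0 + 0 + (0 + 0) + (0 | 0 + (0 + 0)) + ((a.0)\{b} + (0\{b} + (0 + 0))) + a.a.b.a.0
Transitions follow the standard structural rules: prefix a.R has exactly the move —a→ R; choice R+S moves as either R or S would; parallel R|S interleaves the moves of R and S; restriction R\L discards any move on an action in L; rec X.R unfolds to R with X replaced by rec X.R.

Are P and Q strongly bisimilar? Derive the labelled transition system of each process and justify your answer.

YES

P's transition system — 6 states:
  p0 = 0 + 0 + (0 + 0) + (0 | 0 + (0 + 0) + 0) + ((a.0)\{b} + (0\{b} + (0 + 0))) + a.a.b.a.0 has moves ··a··> p1, ··a··> p2
  p1 = 0\{b} has moves ∅
  p2 = a.b.a.0 has moves ··a··> p3
  p3 = b.a.0 has moves ··b··> p4
  p4 = a.0 has moves ··a··> p5
  p5 = 0 has moves ∅
Q's transition system — 6 states:
  q0 = 0 + 0 + (0 + 0) + (0 | 0 + (0 + 0)) + ((a.0)\{b} + (0\{b} + (0 + 0))) + a.a.b.a.0 has moves ··a··> q1, ··a··> q2
  q1 = 0\{b} has moves ∅
  q2 = a.b.a.0 has moves ··a··> q3
  q3 = b.a.0 has moves ··b··> q4
  q4 = a.0 has moves ··a··> q5
  q5 = 0 has moves ∅
Coarsest stable partition (strong bisimilarity classes):
  B0 = {p0, q0}
  B1 = {p2, q2}
  B2 = {p3, q3}
  B3 = {p4, q4}
  B4 = {p1, p5, q1, q5}
p0 ∈ B0, q0 ∈ B0 → same block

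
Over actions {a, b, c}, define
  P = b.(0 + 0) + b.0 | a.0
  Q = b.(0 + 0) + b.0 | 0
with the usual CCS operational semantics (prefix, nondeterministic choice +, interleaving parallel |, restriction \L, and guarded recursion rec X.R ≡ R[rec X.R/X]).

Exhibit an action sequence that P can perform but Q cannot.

Reachable graph of P (5 states):
  s0 = b.(0 + 0) + b.0 | a.0 ⊢ =a=> s1, =b=> s2, =b=> s3
  s1 = b.0 | 0 ⊢ =b=> s4
  s2 = 0 + 0 ⊢ ·
  s3 = 0 | a.0 ⊢ =a=> s4
  s4 = 0 | 0 ⊢ ·
Reachable graph of Q (3 states):
  t0 = b.(0 + 0) + b.0 | 0 ⊢ =b=> t1, =b=> t2
  t1 = 0 + 0 ⊢ ·
  t2 = 0 | 0 ⊢ ·
Run σ = ⟨a⟩ on P: start {s0}
  after a @ step 1: {s1}
  ✓ P
Run σ = ⟨a⟩ on Q: start {t0}
  after a @ step 1: ∅ (Q stuck)

a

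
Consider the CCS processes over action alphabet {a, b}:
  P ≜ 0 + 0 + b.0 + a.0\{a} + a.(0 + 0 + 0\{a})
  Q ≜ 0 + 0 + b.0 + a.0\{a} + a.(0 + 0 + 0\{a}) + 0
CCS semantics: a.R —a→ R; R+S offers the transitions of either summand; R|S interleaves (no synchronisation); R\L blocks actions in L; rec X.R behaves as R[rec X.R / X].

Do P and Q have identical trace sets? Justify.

P's transition system — 4 states:
  u0 = 0 + 0 + b.0 + a.0\{a} + a.(0 + 0 + 0\{a}) | ··a··> u1, ··a··> u2, ··b··> u3
  u1 = 0 + 0 + 0\{a} | deadlocked
  u2 = 0\{a} | deadlocked
  u3 = 0 | deadlocked
Q's transition system — 4 states:
  v0 = 0 + 0 + b.0 + a.0\{a} + a.(0 + 0 + 0\{a}) + 0 | ··a··> v1, ··a··> v2, ··b··> v3
  v1 = 0 + 0 + 0\{a} | deadlocked
  v2 = 0\{a} | deadlocked
  v3 = 0 | deadlocked
Coarsest stable partition (strong bisimilarity classes):
  B0 = {u0, v0}
  B1 = {u1, u2, u3, v1, v2, v3}
u0 ∈ B0, v0 ∈ B0 → same block
Bisimilar ⇒ trace-equivalent.

trace-equivalent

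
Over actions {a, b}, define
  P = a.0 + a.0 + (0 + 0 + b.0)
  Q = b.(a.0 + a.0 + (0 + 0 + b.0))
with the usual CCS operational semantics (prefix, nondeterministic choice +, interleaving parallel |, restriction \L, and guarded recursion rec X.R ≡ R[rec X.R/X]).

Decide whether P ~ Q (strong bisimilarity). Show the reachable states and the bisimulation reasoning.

LTS(P): 2 reachable states
  u0 = a.0 + a.0 + (0 + 0 + b.0) ⊢ =a=> u1, =b=> u1
  u1 = 0 ⊢ ∅
LTS(Q): 3 reachable states
  v0 = b.(a.0 + a.0 + (0 + 0 + b.0)) ⊢ =b=> v1
  v1 = a.0 + a.0 + (0 + 0 + b.0) ⊢ =a=> v2, =b=> v2
  v2 = 0 ⊢ ∅
Partition-refinement fixed point:
  B0 = {u0, v1}
  B1 = {u1, v2}
  B2 = {v0}
u0 ∈ B0, v0 ∈ B2 → different blocks

P ≁ Q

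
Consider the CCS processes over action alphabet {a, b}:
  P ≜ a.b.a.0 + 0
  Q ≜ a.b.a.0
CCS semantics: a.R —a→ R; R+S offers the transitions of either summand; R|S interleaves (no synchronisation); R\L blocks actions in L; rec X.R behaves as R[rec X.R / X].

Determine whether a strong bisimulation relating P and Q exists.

P ~ Q

LTS(P): 4 reachable states
  u0 = a.b.a.0 + 0 | -a-> u1
  u1 = b.a.0 | -b-> u2
  u2 = a.0 | -a-> u3
  u3 = 0 | (no moves)
LTS(Q): 4 reachable states
  v0 = a.b.a.0 | -a-> v1
  v1 = b.a.0 | -b-> v2
  v2 = a.0 | -a-> v3
  v3 = 0 | (no moves)
Bisimilarity quotient blocks:
  B0 = {u0, v0}
  B1 = {u1, v1}
  B2 = {u2, v2}
  B3 = {u3, v3}
u0 ∈ B0, v0 ∈ B0 → same block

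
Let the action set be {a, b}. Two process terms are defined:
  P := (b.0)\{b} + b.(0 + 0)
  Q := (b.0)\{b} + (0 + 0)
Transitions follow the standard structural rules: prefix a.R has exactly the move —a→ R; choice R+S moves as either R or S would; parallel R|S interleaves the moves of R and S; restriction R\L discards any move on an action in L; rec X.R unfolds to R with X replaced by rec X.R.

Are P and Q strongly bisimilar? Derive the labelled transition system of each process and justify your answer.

LTS(P): 2 reachable states
  p0 = (b.0)\{b} + b.(0 + 0) | --b--▸ p1
  p1 = 0 + 0 | (no moves)
LTS(Q): 1 reachable states
  q0 = (b.0)\{b} + (0 + 0) | (no moves)
Coarsest stable partition (strong bisimilarity classes):
  B0 = {p0}
  B1 = {p1, q0}
p0 ∈ B0, q0 ∈ B1 → different blocks

not bisimilar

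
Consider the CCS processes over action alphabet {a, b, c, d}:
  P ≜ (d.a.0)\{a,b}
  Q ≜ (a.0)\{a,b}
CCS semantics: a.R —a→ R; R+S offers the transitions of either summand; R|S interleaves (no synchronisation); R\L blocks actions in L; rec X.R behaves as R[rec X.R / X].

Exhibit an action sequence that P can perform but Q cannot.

d

P's transition system — 2 states:
  u0 = (d.a.0)\{a,b} | -d-> u1
  u1 = (a.0)\{a,b} | (no moves)
Q's transition system — 1 states:
  v0 = (a.0)\{a,b} | (no moves)
Executing d from P (initial set {u0}):
  after d @ step 1: {u1}
  P completes σ.
Executing d from Q (initial set {v0}):
  after d @ step 1: ∅ (Q stuck)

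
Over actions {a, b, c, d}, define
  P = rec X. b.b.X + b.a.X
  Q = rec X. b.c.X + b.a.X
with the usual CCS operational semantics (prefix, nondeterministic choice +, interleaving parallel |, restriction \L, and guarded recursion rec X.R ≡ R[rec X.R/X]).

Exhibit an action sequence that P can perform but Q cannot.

Reachable graph of P (3 states):
  s0 = rec X. b.b.X + b.a.X ⊢ --b--▸ s1, --b--▸ s2
  s1 = a.(rec X. b.b.X + b.a.X) ⊢ --a--▸ s0
  s2 = b.(rec X. b.b.X + b.a.X) ⊢ --b--▸ s0
Reachable graph of Q (3 states):
  t0 = rec X. b.c.X + b.a.X ⊢ --b--▸ t1, --b--▸ t2
  t1 = a.(rec X. b.c.X + b.a.X) ⊢ --a--▸ t0
  t2 = c.(rec X. b.c.X + b.a.X) ⊢ --c--▸ t0
Trace ⟨bb⟩ through P, begin at {s0}:
  after b @ step 1: {s1, s2}
  after b @ step 2: {s0}
  ✓ P
Trace ⟨bb⟩ through Q, begin at {t0}:
  after b @ step 1: {t1, t2}
  after b @ step 2: no successor for Q

bb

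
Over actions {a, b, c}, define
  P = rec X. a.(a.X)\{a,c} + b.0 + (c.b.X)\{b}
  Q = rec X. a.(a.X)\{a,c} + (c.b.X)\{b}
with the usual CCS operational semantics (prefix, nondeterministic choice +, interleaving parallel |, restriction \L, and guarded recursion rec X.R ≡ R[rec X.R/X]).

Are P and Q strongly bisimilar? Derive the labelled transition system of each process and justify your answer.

P's transition system — 4 states:
  m0 = rec X. a.(a.X)\{a,c} + b.0 + (c.b.X)\{b} | =a=> m1, =b=> m2, =c=> m3
  m1 = (a.(rec X. a.(a.X)\{a,c} + b.0 + (c.b.X)\{b}))\{a,c} | (no moves)
  m2 = 0 | (no moves)
  m3 = (b.(rec X. a.(a.X)\{a,c} + b.0 + (c.b.X)\{b}))\{b} | (no moves)
Q's transition system — 3 states:
  n0 = rec X. a.(a.X)\{a,c} + (c.b.X)\{b} | =a=> n1, =c=> n2
  n1 = (a.(rec X. a.(a.X)\{a,c} + (c.b.X)\{b}))\{a,c} | (no moves)
  n2 = (b.(rec X. a.(a.X)\{a,c} + (c.b.X)\{b}))\{b} | (no moves)
Bisimilarity quotient blocks:
  B0 = {m0}
  B1 = {m1, m2, m3, n1, n2}
  B2 = {n0}
m0 ∈ B0, n0 ∈ B2 → different blocks

not bisimilar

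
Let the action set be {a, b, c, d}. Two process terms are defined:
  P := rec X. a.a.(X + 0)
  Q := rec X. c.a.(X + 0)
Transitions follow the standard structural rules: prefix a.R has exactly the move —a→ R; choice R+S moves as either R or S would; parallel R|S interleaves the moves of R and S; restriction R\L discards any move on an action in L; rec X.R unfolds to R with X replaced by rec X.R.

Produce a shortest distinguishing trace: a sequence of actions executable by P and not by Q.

P's transition system — 3 states:
  m0 = rec X. a.a.(X + 0) → ··a··> m1
  m1 = a.((rec X. a.a.(X + 0)) + 0) → ··a··> m2
  m2 = (rec X. a.a.(X + 0)) + 0 → ··a··> m1
Q's transition system — 3 states:
  n0 = rec X. c.a.(X + 0) → ··c··> n1
  n1 = a.((rec X. c.a.(X + 0)) + 0) → ··a··> n2
  n2 = (rec X. c.a.(X + 0)) + 0 → ··c··> n1
Executing a from P (initial set {m0}):
  [1] a ⇒ {m1}
  — P admits the full trace.
Executing a from Q (initial set {n0}):
  [1] a ⇒ no successor for Q

a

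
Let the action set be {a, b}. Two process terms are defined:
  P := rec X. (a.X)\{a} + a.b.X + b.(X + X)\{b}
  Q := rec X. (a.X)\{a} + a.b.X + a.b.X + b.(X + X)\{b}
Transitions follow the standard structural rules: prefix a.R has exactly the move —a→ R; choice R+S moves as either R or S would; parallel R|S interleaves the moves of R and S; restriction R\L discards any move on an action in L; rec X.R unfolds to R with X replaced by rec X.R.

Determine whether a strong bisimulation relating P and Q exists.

Reachable graph of P (4 states):
  s0 = rec X. (a.X)\{a} + a.b.X + b.(X + X)\{b} ⊢ ··a··> s1, ··b··> s2
  s1 = b.(rec X. (a.X)\{a} + a.b.X + b.(X + X)\{b}) ⊢ ··b··> s0
  s2 = ((rec X. (a.X)\{a} + a.b.X + b.(X + X)\{b}) + (rec X. (a.X)\{a} + a.b.X + b.(X + X)\{b}))\{b} ⊢ ··a··> s3
  s3 = (b.(rec X. (a.X)\{a} + a.b.X + b.(X + X)\{b}))\{b} ⊢ ∅
Reachable graph of Q (4 states):
  t0 = rec X. (a.X)\{a} + a.b.X + a.b.X + b.(X + X)\{b} ⊢ ··a··> t1, ··b··> t2
  t1 = b.(rec X. (a.X)\{a} + a.b.X + a.b.X + b.(X + X)\{b}) ⊢ ··b··> t0
  t2 = ((rec X. (a.X)\{a} + a.b.X + a.b.X + b.(X + X)\{b}) + (rec X. (a.X)\{a} + a.b.X + a.b.X + b.(X + X)\{b}))\{b} ⊢ ··a··> t3
  t3 = (b.(rec X. (a.X)\{a} + a.b.X + a.b.X + b.(X + X)\{b}))\{b} ⊢ ∅
Coarsest stable partition (strong bisimilarity classes):
  B0 = {s0, t0}
  B1 = {s1, t1}
  B2 = {s2, t2}
  B3 = {s3, t3}
s0 ∈ B0, t0 ∈ B0 → same block

bisimilar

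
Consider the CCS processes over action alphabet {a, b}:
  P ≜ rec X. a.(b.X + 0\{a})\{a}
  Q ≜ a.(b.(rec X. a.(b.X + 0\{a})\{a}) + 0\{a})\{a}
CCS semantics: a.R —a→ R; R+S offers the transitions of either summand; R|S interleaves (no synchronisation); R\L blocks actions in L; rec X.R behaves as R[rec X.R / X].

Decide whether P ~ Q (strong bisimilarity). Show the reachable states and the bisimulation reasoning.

YES

P's transition system — 3 states:
  p0 = rec X. a.(b.X + 0\{a})\{a} ⊢ -a-> p1
  p1 = (b.(rec X. a.(b.X + 0\{a})\{a}) + 0\{a})\{a} ⊢ -b-> p2
  p2 = (rec X. a.(b.X + 0\{a})\{a})\{a} ⊢ ·
Q's transition system — 3 states:
  q0 = a.(b.(rec X. a.(b.X + 0\{a})\{a}) + 0\{a})\{a} ⊢ -a-> q1
  q1 = (b.(rec X. a.(b.X + 0\{a})\{a}) + 0\{a})\{a} ⊢ -b-> q2
  q2 = (rec X. a.(b.X + 0\{a})\{a})\{a} ⊢ ·
Partition-refinement fixed point:
  B0 = {p0, q0}
  B1 = {p1, q1}
  B2 = {p2, q2}
p0 ∈ B0, q0 ∈ B0 → same block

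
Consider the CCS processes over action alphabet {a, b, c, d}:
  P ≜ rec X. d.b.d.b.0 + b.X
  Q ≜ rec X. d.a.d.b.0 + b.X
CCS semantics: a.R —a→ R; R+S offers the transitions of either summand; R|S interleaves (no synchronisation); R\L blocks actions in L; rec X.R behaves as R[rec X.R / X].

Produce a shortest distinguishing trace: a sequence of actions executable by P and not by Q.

P's transition system — 5 states:
  u0 = rec X. d.b.d.b.0 + b.X → =b=> u0, =d=> u1
  u1 = b.d.b.0 → =b=> u2
  u2 = d.b.0 → =d=> u3
  u3 = b.0 → =b=> u4
  u4 = 0 → deadlocked
Q's transition system — 5 states:
  v0 = rec X. d.a.d.b.0 + b.X → =b=> v0, =d=> v1
  v1 = a.d.b.0 → =a=> v2
  v2 = d.b.0 → =d=> v3
  v3 = b.0 → =b=> v4
  v4 = 0 → deadlocked
Run σ = ⟨db⟩ on P: start {u0}
  [1] d ⇒ {u1}
  [2] b ⇒ {u2}
  ✓ P
Run σ = ⟨db⟩ on Q: start {v0}
  [1] d ⇒ {v1}
  [2] b ⇒ no successor for Q

db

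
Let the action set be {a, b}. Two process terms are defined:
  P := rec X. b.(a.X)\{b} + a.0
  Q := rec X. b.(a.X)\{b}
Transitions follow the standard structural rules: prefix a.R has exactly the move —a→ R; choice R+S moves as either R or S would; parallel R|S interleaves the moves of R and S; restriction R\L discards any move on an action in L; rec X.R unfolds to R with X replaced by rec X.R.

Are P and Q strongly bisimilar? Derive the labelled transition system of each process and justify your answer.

P ≁ Q

Reachable graph of P (5 states):
  m0 = rec X. b.(a.X)\{b} + a.0 has moves —a→ m1, —b→ m2
  m1 = 0 has moves ·
  m2 = (a.(rec X. b.(a.X)\{b} + a.0))\{b} has moves —a→ m3
  m3 = (rec X. b.(a.X)\{b} + a.0)\{b} has moves —a→ m4
  m4 = 0\{b} has moves ·
Reachable graph of Q (3 states):
  n0 = rec X. b.(a.X)\{b} has moves —b→ n1
  n1 = (a.(rec X. b.(a.X)\{b}))\{b} has moves —a→ n2
  n2 = (rec X. b.(a.X)\{b})\{b} has moves ·
Coarsest stable partition (strong bisimilarity classes):
  B0 = {m0}
  B1 = {m1, m4, n2}
  B2 = {m2}
  B3 = {m3, n1}
  B4 = {n0}
m0 ∈ B0, n0 ∈ B4 → different blocks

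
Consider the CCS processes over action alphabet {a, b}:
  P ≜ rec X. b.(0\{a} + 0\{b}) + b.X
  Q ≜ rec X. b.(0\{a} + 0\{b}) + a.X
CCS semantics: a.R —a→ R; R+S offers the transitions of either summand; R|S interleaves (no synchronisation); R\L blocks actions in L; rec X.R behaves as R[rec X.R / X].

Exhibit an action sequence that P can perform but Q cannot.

Reachable graph of P (2 states):
  m0 = rec X. b.(0\{a} + 0\{b}) + b.X | =b=> m0, =b=> m1
  m1 = 0\{a} + 0\{b} | ·
Reachable graph of Q (2 states):
  n0 = rec X. b.(0\{a} + 0\{b}) + a.X | =a=> n0, =b=> n1
  n1 = 0\{a} + 0\{b} | ·
Executing bb from P (initial set {m0}):
  [1] b ⇒ {m0, m1}
  [2] b ⇒ {m0, m1}
  ✓ P
Executing bb from Q (initial set {n0}):
  [1] b ⇒ {n1}
  [2] b ⇒ ∅ (Q stuck)

bb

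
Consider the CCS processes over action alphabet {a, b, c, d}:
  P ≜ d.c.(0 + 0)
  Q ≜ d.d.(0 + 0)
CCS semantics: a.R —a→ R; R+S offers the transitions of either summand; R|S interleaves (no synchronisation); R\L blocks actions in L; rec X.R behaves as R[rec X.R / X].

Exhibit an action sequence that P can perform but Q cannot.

P's transition system — 3 states:
  p0 = d.c.(0 + 0) has moves =d=> p1
  p1 = c.(0 + 0) has moves =c=> p2
  p2 = 0 + 0 has moves deadlocked
Q's transition system — 3 states:
  q0 = d.d.(0 + 0) has moves =d=> q1
  q1 = d.(0 + 0) has moves =d=> q2
  q2 = 0 + 0 has moves deadlocked
Run σ = ⟨dc⟩ on P: start {p0}
  step 1 (d): {p1}
  step 2 (c): {p2}
  P completes σ.
Run σ = ⟨dc⟩ on Q: start {q0}
  step 1 (d): {q1}
  step 2 (c): ∅ (Q stuck)

dc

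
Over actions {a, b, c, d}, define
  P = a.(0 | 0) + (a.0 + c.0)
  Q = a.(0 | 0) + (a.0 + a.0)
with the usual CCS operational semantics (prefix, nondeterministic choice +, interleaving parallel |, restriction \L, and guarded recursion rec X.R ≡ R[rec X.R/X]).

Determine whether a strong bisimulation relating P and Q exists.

P ≁ Q

LTS(P): 3 reachable states
  u0 = a.(0 | 0) + (a.0 + c.0) has moves —a→ u1, —a→ u2, —c→ u1
  u1 = 0 has moves stopped
  u2 = 0 | 0 has moves stopped
LTS(Q): 3 reachable states
  v0 = a.(0 | 0) + (a.0 + a.0) has moves —a→ v1, —a→ v2
  v1 = 0 has moves stopped
  v2 = 0 | 0 has moves stopped
Coarsest stable partition (strong bisimilarity classes):
  B0 = {u0}
  B1 = {u1, u2, v1, v2}
  B2 = {v0}
u0 ∈ B0, v0 ∈ B2 → different blocks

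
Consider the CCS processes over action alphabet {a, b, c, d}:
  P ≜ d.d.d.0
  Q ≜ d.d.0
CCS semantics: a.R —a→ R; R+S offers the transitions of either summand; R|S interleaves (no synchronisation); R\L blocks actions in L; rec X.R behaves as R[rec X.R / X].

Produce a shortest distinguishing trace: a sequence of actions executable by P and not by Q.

ddd

P's transition system — 4 states:
  u0 = d.d.d.0 | --d--▸ u1
  u1 = d.d.0 | --d--▸ u2
  u2 = d.0 | --d--▸ u3
  u3 = 0 | ·
Q's transition system — 3 states:
  v0 = d.d.0 | --d--▸ v1
  v1 = d.0 | --d--▸ v2
  v2 = 0 | ·
Run σ = ⟨ddd⟩ on P: start {u0}
  [1] d ⇒ {u1}
  [2] d ⇒ {u2}
  [3] d ⇒ {u3}
  — P admits the full trace.
Run σ = ⟨ddd⟩ on Q: start {v0}
  [1] d ⇒ {v1}
  [2] d ⇒ {v2}
  [3] d ⇒ ∅  — Q cannot continue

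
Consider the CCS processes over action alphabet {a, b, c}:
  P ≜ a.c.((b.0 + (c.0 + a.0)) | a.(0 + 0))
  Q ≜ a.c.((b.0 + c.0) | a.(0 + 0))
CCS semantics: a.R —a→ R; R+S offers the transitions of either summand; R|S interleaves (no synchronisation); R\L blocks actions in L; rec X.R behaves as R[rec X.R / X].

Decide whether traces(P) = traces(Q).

P's transition system — 6 states:
  u0 = a.c.((b.0 + (c.0 + a.0)) | a.(0 + 0)) | —a→ u1
  u1 = c.((b.0 + (c.0 + a.0)) | a.(0 + 0)) | —c→ u2
  u2 = (b.0 + (c.0 + a.0)) | a.(0 + 0) | —a→ u3, —a→ u4, —b→ u4, —c→ u4
  u3 = (b.0 + (c.0 + a.0)) | (0 + 0) | —a→ u5, —b→ u5, —c→ u5
  u4 = 0 | a.(0 + 0) | —a→ u5
  u5 = 0 | (0 + 0) | ∅
Q's transition system — 6 states:
  v0 = a.c.((b.0 + c.0) | a.(0 + 0)) | —a→ v1
  v1 = c.((b.0 + c.0) | a.(0 + 0)) | —c→ v2
  v2 = (b.0 + c.0) | a.(0 + 0) | —a→ v3, —b→ v4, —c→ v4
  v3 = (b.0 + c.0) | (0 + 0) | —b→ v5, —c→ v5
  v4 = 0 | a.(0 + 0) | —a→ v5
  v5 = 0 | (0 + 0) | ∅
Trace ⟨acaa⟩ through P, begin at {u0}:
  after a @ step 1: {u1}
  after c @ step 2: {u2}
  after a @ step 3: {u3, u4}
  after a @ step 4: {u5}
  ✓ P
Trace ⟨acaa⟩ through Q, begin at {v0}:
  after a @ step 1: {v1}
  after c @ step 2: {v2}
  after a @ step 3: {v3}
  after a @ step 4: ∅ (Q stuck)

trace-distinct — witness ⟨acaa⟩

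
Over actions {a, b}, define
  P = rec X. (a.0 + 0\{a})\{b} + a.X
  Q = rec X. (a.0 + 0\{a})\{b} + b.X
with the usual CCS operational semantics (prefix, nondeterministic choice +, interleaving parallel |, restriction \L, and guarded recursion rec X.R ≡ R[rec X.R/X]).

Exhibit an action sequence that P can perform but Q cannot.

LTS(P): 2 reachable states
  u0 = rec X. (a.0 + 0\{a})\{b} + a.X ⊢ =a=> u0, =a=> u1
  u1 = 0\{b} ⊢ ∅
LTS(Q): 2 reachable states
  v0 = rec X. (a.0 + 0\{a})\{b} + b.X ⊢ =a=> v1, =b=> v0
  v1 = 0\{b} ⊢ ∅
Trace ⟨aa⟩ through P, begin at {u0}:
  after a @ step 1: {u0, u1}
  after a @ step 2: {u0, u1}
  — P admits the full trace.
Trace ⟨aa⟩ through Q, begin at {v0}:
  after a @ step 1: {v1}
  after a @ step 2: ∅  — Q cannot continue

aa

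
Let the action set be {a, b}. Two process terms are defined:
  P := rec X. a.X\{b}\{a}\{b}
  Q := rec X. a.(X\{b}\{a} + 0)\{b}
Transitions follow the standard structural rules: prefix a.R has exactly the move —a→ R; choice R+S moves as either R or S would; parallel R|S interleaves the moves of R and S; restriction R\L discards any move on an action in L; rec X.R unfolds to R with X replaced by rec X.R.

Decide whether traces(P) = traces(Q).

trace-equivalent

Reachable graph of P (2 states):
  s0 = rec X. a.X\{b}\{a}\{b} :: -a-> s1
  s1 = (rec X. a.X\{b}\{a}\{b})\{b}\{a}\{b} :: (no moves)
Reachable graph of Q (2 states):
  t0 = rec X. a.(X\{b}\{a} + 0)\{b} :: -a-> t1
  t1 = ((rec X. a.(X\{b}\{a} + 0)\{b})\{b}\{a} + 0)\{b} :: (no moves)
Partition-refinement fixed point:
  B0 = {s0, t0}
  B1 = {s1, t1}
s0 ∈ B0, t0 ∈ B0 → same block
Bisimilar ⇒ trace-equivalent.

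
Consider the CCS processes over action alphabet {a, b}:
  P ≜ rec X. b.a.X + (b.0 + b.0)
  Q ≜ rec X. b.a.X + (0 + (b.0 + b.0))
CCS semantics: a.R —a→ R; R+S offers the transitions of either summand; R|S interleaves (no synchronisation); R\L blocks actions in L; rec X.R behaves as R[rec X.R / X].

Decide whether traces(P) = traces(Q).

traces(P) = traces(Q)

LTS(P): 3 reachable states
  u0 = rec X. b.a.X + (b.0 + b.0) → =b=> u1, =b=> u2
  u1 = 0 → deadlocked
  u2 = a.(rec X. b.a.X + (b.0 + b.0)) → =a=> u0
LTS(Q): 3 reachable states
  v0 = rec X. b.a.X + (0 + (b.0 + b.0)) → =b=> v1, =b=> v2
  v1 = 0 → deadlocked
  v2 = a.(rec X. b.a.X + (0 + (b.0 + b.0))) → =a=> v0
Bisimilarity quotient blocks:
  B0 = {u0, v0}
  B1 = {u2, v2}
  B2 = {u1, v1}
u0 ∈ B0, v0 ∈ B0 → same block
Bisimilar ⇒ trace-equivalent.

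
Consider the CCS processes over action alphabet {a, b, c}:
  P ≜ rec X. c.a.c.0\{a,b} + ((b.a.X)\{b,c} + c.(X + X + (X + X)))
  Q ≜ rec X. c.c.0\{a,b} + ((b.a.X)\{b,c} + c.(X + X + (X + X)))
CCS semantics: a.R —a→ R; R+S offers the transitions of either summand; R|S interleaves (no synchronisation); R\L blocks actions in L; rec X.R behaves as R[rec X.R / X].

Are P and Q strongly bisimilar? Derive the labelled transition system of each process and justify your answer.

not bisimilar

Reachable graph of P (5 states):
  s0 = rec X. c.a.c.0\{a,b} + ((b.a.X)\{b,c} + c.(X + X + (X + X))) :: ··c··> s1, ··c··> s2
  s1 = (rec X. c.a.c.0\{a,b} + ((b.a.X)\{b,c} + c.(X + X + (X + X)))) + (rec X. c.a.c.0\{a,b} + ((b.a.X)\{b,c} + c.(X + X + (X + X)))) + ((rec X. c.a.c.0\{a,b} + ((b.a.X)\{b,c} + c.(X + X + (X + X)))) + (rec X. c.a.c.0\{a,b} + ((b.a.X)\{b,c} + c.(X + X + (X + X))))) :: ··c··> s1, ··c··> s2
  s2 = a.c.0\{a,b} :: ··a··> s3
  s3 = c.0\{a,b} :: ··c··> s4
  s4 = 0\{a,b} :: stopped
Reachable graph of Q (4 states):
  t0 = rec X. c.c.0\{a,b} + ((b.a.X)\{b,c} + c.(X + X + (X + X))) :: ··c··> t1, ··c··> t2
  t1 = (rec X. c.c.0\{a,b} + ((b.a.X)\{b,c} + c.(X + X + (X + X)))) + (rec X. c.c.0\{a,b} + ((b.a.X)\{b,c} + c.(X + X + (X + X)))) + ((rec X. c.c.0\{a,b} + ((b.a.X)\{b,c} + c.(X + X + (X + X)))) + (rec X. c.c.0\{a,b} + ((b.a.X)\{b,c} + c.(X + X + (X + X))))) :: ··c··> t1, ··c··> t2
  t2 = c.0\{a,b} :: ··c··> t3
  t3 = 0\{a,b} :: stopped
Bisimilarity quotient blocks:
  B0 = {s0, s1}
  B1 = {s2}
  B2 = {s3, t2}
  B3 = {s4, t3}
  B4 = {t0, t1}
s0 ∈ B0, t0 ∈ B4 → different blocks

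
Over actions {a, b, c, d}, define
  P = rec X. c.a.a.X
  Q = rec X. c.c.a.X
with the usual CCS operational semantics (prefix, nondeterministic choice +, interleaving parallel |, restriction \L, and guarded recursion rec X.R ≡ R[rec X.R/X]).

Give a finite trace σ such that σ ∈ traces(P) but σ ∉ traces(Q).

ca

P's transition system — 3 states:
  p0 = rec X. c.a.a.X | -c-> p1
  p1 = a.a.(rec X. c.a.a.X) | -a-> p2
  p2 = a.(rec X. c.a.a.X) | -a-> p0
Q's transition system — 3 states:
  q0 = rec X. c.c.a.X | -c-> q1
  q1 = c.a.(rec X. c.c.a.X) | -c-> q2
  q2 = a.(rec X. c.c.a.X) | -a-> q0
Executing ca from P (initial set {p0}):
  [1] c ⇒ {p1}
  [2] a ⇒ {p2}
  ✓ P
Executing ca from Q (initial set {q0}):
  [1] c ⇒ {q1}
  [2] a ⇒ ∅ (Q stuck)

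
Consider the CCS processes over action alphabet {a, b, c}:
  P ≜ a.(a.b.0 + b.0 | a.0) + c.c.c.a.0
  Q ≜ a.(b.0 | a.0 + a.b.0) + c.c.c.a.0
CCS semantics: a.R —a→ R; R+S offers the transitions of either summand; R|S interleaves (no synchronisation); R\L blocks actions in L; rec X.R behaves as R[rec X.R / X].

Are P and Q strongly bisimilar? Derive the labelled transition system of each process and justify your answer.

Reachable graph of P (10 states):
  m0 = a.(a.b.0 + b.0 | a.0) + c.c.c.a.0 ⊢ --a--▸ m1, --c--▸ m2
  m1 = a.b.0 + b.0 | a.0 ⊢ --a--▸ m3, --a--▸ m4, --b--▸ m5
  m2 = c.c.a.0 ⊢ --c--▸ m6
  m3 = b.0 ⊢ --b--▸ m7
  m4 = b.0 | 0 ⊢ --b--▸ m8
  m5 = 0 | a.0 ⊢ --a--▸ m8
  m6 = c.a.0 ⊢ --c--▸ m9
  m7 = 0 ⊢ stopped
  m8 = 0 | 0 ⊢ stopped
  m9 = a.0 ⊢ --a--▸ m7
Reachable graph of Q (10 states):
  n0 = a.(b.0 | a.0 + a.b.0) + c.c.c.a.0 ⊢ --a--▸ n1, --c--▸ n2
  n1 = b.0 | a.0 + a.b.0 ⊢ --a--▸ n3, --a--▸ n4, --b--▸ n5
  n2 = c.c.a.0 ⊢ --c--▸ n6
  n3 = b.0 ⊢ --b--▸ n7
  n4 = b.0 | 0 ⊢ --b--▸ n8
  n5 = 0 | a.0 ⊢ --a--▸ n8
  n6 = c.a.0 ⊢ --c--▸ n9
  n7 = 0 ⊢ stopped
  n8 = 0 | 0 ⊢ stopped
  n9 = a.0 ⊢ --a--▸ n7
Coarsest stable partition (strong bisimilarity classes):
  B0 = {m0, n0}
  B1 = {m2, n2}
  B2 = {m6, n6}
  B3 = {m5, m9, n5, n9}
  B4 = {m7, m8, n7, n8}
  B5 = {m1, n1}
  B6 = {m3, m4, n3, n4}
m0 ∈ B0, n0 ∈ B0 → same block

bisimilar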